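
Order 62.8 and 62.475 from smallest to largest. 62.475, 62.8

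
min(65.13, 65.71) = 65.13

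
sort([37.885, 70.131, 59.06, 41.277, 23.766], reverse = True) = [70.131, 59.06, 41.277, 37.885, 23.766]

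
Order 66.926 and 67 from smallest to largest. 66.926, 67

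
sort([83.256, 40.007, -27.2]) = [-27.2, 40.007, 83.256]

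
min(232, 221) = 221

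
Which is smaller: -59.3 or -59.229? -59.3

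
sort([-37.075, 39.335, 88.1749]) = [-37.075, 39.335, 88.1749]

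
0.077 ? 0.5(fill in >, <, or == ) <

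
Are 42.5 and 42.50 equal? Yes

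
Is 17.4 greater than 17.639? No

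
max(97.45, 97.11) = 97.45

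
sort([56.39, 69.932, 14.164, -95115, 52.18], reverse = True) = [69.932, 56.39, 52.18, 14.164, -95115]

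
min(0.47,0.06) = 0.06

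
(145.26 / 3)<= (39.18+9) False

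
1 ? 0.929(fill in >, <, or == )>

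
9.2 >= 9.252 False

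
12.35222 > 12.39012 False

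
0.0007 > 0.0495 False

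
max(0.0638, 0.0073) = 0.0638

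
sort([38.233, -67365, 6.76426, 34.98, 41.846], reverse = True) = [41.846, 38.233, 34.98, 6.76426, -67365]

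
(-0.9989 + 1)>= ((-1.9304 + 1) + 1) False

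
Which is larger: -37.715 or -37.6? -37.6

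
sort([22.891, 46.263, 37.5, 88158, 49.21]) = [22.891, 37.5, 46.263, 49.21, 88158]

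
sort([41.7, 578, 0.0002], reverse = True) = [578, 41.7, 0.0002]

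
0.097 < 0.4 True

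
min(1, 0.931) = 0.931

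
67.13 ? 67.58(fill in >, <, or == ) <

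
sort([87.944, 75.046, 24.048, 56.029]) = [24.048, 56.029, 75.046, 87.944]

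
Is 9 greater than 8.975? Yes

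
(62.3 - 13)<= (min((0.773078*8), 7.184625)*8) True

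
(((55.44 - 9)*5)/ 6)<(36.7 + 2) False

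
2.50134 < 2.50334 True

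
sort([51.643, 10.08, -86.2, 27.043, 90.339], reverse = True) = [90.339, 51.643, 27.043, 10.08, -86.2]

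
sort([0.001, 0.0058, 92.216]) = [0.001, 0.0058, 92.216]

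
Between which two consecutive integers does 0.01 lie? 0 and 1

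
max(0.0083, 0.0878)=0.0878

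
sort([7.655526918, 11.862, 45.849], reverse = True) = [45.849, 11.862, 7.655526918]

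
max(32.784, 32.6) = 32.784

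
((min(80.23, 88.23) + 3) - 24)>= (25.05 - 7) True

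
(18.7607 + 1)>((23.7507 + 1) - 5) True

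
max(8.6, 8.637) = 8.637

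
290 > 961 False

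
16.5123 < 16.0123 False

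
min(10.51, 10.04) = 10.04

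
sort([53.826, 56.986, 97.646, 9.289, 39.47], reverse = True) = [97.646, 56.986, 53.826, 39.47, 9.289]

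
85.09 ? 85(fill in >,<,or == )>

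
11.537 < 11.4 False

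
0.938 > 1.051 False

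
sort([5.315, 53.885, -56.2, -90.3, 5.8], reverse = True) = [53.885, 5.8, 5.315, -56.2, -90.3]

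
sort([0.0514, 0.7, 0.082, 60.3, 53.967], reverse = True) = [60.3, 53.967, 0.7, 0.082, 0.0514]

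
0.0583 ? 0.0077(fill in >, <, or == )>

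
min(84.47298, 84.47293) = 84.47293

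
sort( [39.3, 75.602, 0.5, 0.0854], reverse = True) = [75.602, 39.3, 0.5, 0.0854]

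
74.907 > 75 False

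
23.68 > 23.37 True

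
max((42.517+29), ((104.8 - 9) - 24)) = 71.8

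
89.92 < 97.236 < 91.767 False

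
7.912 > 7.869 True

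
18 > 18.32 False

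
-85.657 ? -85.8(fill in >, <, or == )>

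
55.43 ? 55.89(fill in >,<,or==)<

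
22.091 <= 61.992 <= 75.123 True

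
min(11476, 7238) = 7238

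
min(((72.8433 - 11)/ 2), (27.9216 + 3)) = 30.9216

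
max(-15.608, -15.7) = -15.608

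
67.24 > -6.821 True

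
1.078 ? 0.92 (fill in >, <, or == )>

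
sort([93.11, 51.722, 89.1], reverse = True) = [93.11, 89.1, 51.722]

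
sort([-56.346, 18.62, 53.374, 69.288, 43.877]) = [-56.346, 18.62, 43.877, 53.374, 69.288]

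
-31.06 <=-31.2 False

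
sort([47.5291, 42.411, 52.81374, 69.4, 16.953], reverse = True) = [69.4, 52.81374, 47.5291, 42.411, 16.953]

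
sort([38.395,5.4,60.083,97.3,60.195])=[5.4,38.395,60.083,60.195,97.3]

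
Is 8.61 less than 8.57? No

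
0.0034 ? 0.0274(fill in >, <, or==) <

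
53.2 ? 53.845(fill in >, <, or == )<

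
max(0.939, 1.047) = 1.047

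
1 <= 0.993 False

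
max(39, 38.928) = 39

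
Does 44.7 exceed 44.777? No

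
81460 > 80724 True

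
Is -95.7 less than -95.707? No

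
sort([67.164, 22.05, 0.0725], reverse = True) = [67.164, 22.05, 0.0725]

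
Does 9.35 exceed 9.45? No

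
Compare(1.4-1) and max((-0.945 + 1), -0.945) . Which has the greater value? (1.4-1)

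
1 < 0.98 False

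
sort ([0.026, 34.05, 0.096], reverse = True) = [34.05, 0.096, 0.026]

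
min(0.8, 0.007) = 0.007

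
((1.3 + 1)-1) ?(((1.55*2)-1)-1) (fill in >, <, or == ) >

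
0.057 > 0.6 False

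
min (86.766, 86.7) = 86.7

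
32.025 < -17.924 False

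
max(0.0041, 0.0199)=0.0199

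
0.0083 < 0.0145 True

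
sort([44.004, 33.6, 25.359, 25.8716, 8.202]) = [8.202, 25.359, 25.8716, 33.6, 44.004]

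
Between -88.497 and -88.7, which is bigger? -88.497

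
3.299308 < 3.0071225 False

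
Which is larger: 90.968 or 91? 91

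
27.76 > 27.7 True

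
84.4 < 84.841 True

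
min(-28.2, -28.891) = -28.891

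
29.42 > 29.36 True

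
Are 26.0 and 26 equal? Yes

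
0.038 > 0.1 False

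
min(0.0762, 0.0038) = 0.0038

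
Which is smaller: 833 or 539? 539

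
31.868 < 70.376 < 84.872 True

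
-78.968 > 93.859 False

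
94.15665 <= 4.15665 False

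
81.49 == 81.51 False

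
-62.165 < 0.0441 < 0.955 True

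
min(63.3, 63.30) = 63.3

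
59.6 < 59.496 False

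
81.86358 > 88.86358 False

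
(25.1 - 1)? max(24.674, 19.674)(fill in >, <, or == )<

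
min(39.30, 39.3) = 39.30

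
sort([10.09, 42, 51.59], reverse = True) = [51.59, 42, 10.09]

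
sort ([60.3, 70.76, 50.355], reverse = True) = [70.76, 60.3, 50.355]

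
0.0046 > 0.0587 False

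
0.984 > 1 False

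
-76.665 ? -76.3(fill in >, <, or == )<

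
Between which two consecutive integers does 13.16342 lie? 13 and 14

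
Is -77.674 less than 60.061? Yes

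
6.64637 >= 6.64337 True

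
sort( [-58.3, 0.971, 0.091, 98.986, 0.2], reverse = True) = [98.986, 0.971, 0.2, 0.091, -58.3]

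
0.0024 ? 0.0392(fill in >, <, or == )<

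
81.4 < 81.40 False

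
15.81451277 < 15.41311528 False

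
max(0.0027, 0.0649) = 0.0649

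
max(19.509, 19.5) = 19.509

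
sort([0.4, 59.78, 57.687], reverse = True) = [59.78, 57.687, 0.4]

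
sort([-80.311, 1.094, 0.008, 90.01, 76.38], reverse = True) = [90.01, 76.38, 1.094, 0.008, -80.311]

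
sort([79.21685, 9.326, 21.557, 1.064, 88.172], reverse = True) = [88.172, 79.21685, 21.557, 9.326, 1.064]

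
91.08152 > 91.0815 True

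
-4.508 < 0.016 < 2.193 True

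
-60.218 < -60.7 False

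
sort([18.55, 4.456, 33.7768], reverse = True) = [33.7768, 18.55, 4.456]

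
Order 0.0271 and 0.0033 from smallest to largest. 0.0033, 0.0271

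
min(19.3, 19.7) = 19.3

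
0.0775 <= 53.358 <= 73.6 True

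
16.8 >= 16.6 True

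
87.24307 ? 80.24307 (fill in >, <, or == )>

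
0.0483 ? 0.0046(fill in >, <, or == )>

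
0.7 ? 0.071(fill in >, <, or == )>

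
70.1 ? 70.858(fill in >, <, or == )<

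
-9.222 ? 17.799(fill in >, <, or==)<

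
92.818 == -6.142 False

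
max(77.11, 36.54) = 77.11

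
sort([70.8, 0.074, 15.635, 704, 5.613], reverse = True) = [704, 70.8, 15.635, 5.613, 0.074]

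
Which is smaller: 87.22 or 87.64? 87.22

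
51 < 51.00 False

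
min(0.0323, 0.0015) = 0.0015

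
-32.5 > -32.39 False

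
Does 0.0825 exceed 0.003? Yes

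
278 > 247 True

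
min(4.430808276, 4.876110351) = 4.430808276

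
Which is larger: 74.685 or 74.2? 74.685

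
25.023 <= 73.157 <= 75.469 True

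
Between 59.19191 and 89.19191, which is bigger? 89.19191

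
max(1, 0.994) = 1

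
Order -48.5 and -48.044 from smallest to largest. -48.5, -48.044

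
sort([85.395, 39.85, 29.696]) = [29.696, 39.85, 85.395]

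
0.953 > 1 False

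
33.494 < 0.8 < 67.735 False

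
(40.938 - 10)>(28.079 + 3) False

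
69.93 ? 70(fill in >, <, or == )<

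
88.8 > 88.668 True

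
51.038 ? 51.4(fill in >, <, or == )<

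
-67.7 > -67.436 False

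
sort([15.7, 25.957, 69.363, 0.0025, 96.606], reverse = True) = [96.606, 69.363, 25.957, 15.7, 0.0025]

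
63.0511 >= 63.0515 False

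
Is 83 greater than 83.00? No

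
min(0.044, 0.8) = 0.044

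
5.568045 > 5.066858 True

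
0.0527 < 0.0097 False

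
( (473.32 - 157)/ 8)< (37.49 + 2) False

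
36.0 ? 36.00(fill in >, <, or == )==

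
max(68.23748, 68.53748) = 68.53748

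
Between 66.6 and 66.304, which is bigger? 66.6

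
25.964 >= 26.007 False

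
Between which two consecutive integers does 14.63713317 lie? 14 and 15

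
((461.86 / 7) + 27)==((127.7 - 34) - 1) False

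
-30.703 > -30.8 True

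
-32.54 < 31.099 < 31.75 True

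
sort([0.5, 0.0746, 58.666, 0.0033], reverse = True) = [58.666, 0.5, 0.0746, 0.0033]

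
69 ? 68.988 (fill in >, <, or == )>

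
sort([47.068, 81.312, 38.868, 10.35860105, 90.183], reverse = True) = [90.183, 81.312, 47.068, 38.868, 10.35860105]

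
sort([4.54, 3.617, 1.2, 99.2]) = [1.2, 3.617, 4.54, 99.2]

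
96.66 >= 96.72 False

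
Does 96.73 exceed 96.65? Yes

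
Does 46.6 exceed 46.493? Yes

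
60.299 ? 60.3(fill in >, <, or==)<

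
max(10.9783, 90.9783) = 90.9783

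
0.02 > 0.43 False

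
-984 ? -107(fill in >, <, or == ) <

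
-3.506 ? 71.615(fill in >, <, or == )<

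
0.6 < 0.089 False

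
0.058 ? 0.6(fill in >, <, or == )<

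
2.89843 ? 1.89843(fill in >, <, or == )>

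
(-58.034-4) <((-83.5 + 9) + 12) False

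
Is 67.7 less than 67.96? Yes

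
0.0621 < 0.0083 False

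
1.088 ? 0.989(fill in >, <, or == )>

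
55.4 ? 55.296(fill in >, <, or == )>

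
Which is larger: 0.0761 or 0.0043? 0.0761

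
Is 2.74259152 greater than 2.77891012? No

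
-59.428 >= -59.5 True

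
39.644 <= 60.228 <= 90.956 True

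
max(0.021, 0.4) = 0.4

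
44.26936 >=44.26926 True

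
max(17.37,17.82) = 17.82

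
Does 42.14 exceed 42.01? Yes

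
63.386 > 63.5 False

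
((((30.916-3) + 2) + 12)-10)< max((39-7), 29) True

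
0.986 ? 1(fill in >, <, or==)<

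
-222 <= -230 False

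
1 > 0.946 True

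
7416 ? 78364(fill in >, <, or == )<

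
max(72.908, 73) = 73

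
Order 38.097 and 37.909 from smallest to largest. 37.909,38.097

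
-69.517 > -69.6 True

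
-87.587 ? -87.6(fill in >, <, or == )>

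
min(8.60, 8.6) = 8.60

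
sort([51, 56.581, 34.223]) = [34.223, 51, 56.581]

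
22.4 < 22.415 True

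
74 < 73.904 False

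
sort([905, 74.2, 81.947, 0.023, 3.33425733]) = [0.023, 3.33425733, 74.2, 81.947, 905]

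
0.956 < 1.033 True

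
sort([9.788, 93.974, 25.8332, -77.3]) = [-77.3, 9.788, 25.8332, 93.974]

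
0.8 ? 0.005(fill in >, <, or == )>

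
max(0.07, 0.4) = 0.4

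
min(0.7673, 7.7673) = 0.7673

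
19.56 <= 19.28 False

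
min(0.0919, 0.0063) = 0.0063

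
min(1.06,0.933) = 0.933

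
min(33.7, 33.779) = 33.7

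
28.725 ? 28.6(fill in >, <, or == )>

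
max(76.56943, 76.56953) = 76.56953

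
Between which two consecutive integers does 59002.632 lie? 59002 and 59003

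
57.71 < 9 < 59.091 False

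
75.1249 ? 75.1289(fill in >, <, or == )<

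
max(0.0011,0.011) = 0.011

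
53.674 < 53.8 True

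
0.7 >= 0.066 True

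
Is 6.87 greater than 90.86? No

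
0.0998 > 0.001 True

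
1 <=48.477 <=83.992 True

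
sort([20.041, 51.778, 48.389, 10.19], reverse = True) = [51.778, 48.389, 20.041, 10.19]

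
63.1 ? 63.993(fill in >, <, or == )<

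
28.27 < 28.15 False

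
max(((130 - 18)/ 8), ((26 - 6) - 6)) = 14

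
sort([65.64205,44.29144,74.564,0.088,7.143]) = [0.088,7.143,44.29144,65.64205,74.564]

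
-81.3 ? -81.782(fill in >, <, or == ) >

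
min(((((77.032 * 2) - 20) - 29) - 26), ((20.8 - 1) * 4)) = 79.064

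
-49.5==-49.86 False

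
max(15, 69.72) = 69.72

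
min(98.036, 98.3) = 98.036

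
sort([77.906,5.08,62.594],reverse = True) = [77.906,62.594,5.08]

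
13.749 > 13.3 True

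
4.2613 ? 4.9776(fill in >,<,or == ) <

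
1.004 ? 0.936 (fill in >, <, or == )>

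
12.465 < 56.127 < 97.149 True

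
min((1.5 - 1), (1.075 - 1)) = 0.075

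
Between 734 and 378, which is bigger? 734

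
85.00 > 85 False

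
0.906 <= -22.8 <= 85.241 False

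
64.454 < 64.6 True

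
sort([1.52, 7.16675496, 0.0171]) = [0.0171, 1.52, 7.16675496]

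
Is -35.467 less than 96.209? Yes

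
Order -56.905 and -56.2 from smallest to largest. -56.905, -56.2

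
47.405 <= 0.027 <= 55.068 False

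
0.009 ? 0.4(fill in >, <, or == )<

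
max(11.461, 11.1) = 11.461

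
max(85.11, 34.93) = 85.11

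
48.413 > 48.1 True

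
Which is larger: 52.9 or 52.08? 52.9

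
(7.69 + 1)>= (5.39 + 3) True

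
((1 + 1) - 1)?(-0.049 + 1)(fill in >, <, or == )>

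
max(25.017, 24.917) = 25.017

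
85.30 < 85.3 False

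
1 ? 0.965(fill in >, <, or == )>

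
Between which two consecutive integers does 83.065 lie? 83 and 84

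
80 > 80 False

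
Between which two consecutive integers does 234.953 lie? 234 and 235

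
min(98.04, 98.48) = 98.04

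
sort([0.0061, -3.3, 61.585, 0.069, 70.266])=[-3.3, 0.0061, 0.069, 61.585, 70.266]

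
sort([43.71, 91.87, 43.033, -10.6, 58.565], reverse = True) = [91.87, 58.565, 43.71, 43.033, -10.6]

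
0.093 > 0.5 False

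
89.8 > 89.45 True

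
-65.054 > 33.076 False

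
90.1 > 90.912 False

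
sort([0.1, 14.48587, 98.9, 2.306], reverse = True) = [98.9, 14.48587, 2.306, 0.1]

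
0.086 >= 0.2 False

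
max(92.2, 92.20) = 92.20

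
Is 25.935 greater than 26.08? No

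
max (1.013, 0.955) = 1.013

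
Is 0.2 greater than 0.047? Yes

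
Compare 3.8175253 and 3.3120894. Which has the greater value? 3.8175253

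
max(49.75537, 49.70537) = 49.75537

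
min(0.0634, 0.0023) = 0.0023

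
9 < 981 True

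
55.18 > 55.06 True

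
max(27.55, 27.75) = 27.75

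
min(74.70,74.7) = 74.70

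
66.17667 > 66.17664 True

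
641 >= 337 True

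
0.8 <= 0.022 False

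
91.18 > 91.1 True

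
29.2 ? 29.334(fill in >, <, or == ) <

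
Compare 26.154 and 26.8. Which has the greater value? 26.8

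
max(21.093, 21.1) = 21.1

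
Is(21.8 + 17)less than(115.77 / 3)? No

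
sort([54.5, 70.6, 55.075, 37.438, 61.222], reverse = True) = [70.6, 61.222, 55.075, 54.5, 37.438]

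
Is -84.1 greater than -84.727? Yes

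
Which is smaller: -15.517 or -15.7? -15.7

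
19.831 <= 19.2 False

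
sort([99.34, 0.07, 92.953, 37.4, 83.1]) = [0.07, 37.4, 83.1, 92.953, 99.34]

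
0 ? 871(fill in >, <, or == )<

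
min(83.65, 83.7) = 83.65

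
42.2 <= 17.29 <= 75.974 False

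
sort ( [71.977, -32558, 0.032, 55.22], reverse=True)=[71.977, 55.22, 0.032, -32558]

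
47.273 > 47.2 True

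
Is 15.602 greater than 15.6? Yes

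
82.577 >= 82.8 False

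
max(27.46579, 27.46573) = 27.46579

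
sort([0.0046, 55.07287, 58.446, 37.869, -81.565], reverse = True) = [58.446, 55.07287, 37.869, 0.0046, -81.565]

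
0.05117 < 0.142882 True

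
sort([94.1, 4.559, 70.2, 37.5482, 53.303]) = [4.559, 37.5482, 53.303, 70.2, 94.1]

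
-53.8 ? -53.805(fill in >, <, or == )>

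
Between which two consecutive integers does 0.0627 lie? 0 and 1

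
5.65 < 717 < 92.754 False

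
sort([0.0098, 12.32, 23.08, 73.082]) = [0.0098, 12.32, 23.08, 73.082]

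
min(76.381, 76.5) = 76.381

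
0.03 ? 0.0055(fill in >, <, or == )>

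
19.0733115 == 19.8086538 False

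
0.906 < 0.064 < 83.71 False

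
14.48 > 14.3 True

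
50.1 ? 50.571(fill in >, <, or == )<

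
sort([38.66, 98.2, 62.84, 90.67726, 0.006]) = [0.006, 38.66, 62.84, 90.67726, 98.2]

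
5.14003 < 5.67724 True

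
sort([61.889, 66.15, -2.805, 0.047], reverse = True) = [66.15, 61.889, 0.047, -2.805]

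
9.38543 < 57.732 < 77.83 True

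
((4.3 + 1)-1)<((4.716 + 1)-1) True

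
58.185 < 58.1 False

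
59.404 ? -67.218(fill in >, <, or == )>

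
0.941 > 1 False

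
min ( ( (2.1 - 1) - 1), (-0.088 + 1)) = 0.1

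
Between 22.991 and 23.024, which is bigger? 23.024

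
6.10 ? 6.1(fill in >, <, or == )==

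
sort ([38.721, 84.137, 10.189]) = [10.189, 38.721, 84.137]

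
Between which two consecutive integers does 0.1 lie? 0 and 1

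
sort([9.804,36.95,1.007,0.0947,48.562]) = [0.0947,1.007,9.804,36.95,48.562]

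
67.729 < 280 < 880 True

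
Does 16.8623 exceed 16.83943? Yes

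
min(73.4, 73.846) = 73.4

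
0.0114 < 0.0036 False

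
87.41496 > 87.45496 False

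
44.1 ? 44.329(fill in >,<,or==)<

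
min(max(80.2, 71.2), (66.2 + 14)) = 80.2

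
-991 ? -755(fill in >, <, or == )<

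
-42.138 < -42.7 False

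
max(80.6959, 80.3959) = 80.6959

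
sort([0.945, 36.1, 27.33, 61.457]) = [0.945, 27.33, 36.1, 61.457]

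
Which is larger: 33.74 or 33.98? 33.98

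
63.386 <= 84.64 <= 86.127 True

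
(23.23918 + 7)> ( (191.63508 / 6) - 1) False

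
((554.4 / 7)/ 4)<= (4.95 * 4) True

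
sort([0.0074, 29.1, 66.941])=[0.0074, 29.1, 66.941]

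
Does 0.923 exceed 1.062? No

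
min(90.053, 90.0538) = 90.053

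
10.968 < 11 True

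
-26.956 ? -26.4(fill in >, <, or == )<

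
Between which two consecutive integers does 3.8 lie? 3 and 4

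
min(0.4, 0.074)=0.074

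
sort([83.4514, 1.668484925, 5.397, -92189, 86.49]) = [-92189, 1.668484925, 5.397, 83.4514, 86.49]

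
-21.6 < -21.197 True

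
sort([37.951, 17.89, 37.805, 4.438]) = [4.438, 17.89, 37.805, 37.951]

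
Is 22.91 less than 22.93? Yes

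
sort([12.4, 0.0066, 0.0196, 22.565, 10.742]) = [0.0066, 0.0196, 10.742, 12.4, 22.565]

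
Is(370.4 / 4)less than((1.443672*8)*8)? No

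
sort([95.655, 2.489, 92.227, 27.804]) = [2.489, 27.804, 92.227, 95.655]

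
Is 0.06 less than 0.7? Yes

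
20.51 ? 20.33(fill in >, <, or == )>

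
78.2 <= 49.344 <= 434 False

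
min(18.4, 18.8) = 18.4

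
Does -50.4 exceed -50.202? No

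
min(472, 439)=439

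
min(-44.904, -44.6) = -44.904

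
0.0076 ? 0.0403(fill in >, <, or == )<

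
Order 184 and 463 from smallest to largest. 184, 463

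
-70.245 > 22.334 False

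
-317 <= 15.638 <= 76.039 True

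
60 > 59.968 True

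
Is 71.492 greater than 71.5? No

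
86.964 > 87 False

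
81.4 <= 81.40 True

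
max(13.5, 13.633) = 13.633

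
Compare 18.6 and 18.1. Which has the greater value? 18.6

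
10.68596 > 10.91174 False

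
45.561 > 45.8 False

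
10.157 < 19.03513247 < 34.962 True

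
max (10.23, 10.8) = 10.8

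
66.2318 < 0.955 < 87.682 False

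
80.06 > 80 True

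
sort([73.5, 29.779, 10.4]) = [10.4, 29.779, 73.5]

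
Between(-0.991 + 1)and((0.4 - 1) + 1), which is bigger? ((0.4 - 1) + 1)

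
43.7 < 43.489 False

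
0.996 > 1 False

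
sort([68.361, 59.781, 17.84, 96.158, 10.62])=[10.62, 17.84, 59.781, 68.361, 96.158]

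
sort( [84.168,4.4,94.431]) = [4.4,84.168,94.431]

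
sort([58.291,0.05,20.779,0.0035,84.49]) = [0.0035,0.05,20.779,58.291,84.49]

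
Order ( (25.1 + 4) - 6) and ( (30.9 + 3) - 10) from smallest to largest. ( (25.1 + 4) - 6), ( (30.9 + 3) - 10)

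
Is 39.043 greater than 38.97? Yes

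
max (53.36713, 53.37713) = 53.37713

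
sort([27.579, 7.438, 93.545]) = [7.438, 27.579, 93.545]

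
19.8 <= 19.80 True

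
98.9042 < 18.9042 False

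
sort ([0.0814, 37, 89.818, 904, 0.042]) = [0.042, 0.0814, 37, 89.818, 904]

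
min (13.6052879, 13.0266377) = 13.0266377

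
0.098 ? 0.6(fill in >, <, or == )<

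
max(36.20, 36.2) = 36.2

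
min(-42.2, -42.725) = -42.725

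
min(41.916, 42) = 41.916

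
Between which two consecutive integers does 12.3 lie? 12 and 13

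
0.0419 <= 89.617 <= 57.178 False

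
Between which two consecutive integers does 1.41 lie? 1 and 2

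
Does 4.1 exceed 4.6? No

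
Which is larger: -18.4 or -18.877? -18.4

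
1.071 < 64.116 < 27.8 False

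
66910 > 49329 True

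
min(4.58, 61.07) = 4.58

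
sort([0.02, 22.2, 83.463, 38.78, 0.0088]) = [0.0088, 0.02, 22.2, 38.78, 83.463]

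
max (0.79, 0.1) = 0.79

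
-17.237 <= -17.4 False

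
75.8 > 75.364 True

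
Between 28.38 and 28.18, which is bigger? 28.38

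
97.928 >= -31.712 True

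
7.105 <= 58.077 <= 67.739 True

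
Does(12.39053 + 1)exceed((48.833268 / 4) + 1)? Yes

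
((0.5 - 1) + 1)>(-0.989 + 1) True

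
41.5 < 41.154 False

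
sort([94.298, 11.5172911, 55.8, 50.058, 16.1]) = [11.5172911, 16.1, 50.058, 55.8, 94.298]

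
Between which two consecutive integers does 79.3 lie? 79 and 80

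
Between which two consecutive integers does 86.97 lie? 86 and 87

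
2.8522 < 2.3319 False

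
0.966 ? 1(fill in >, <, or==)<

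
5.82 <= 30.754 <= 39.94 True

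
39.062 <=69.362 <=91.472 True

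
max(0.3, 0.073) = 0.3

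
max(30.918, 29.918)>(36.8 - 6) True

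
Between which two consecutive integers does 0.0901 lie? 0 and 1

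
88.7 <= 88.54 False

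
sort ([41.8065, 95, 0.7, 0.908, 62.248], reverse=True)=[95, 62.248, 41.8065, 0.908, 0.7]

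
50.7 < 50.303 False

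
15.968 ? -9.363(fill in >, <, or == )>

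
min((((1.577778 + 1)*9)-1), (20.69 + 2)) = 22.200002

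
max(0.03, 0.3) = 0.3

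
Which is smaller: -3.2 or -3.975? -3.975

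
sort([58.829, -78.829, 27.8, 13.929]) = [-78.829, 13.929, 27.8, 58.829]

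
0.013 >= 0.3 False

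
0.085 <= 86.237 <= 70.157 False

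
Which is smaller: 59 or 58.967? 58.967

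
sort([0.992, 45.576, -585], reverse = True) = [45.576, 0.992, -585]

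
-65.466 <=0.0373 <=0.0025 False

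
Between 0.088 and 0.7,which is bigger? 0.7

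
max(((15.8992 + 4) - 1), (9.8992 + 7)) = 18.8992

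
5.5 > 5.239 True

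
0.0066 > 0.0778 False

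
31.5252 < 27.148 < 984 False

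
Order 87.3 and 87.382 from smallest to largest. 87.3, 87.382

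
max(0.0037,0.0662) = 0.0662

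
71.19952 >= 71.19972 False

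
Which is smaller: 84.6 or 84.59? 84.59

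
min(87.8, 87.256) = 87.256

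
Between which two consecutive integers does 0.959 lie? 0 and 1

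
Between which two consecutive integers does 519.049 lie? 519 and 520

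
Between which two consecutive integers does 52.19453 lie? 52 and 53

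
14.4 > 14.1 True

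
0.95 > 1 False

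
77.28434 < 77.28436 True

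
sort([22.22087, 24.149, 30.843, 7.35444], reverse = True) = [30.843, 24.149, 22.22087, 7.35444]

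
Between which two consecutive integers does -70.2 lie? -71 and -70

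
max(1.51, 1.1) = 1.51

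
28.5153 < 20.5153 False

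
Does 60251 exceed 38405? Yes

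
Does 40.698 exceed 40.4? Yes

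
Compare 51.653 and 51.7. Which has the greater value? 51.7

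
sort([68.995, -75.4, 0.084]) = [-75.4, 0.084, 68.995]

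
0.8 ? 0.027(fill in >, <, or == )>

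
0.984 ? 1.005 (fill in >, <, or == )<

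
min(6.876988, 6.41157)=6.41157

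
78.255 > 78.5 False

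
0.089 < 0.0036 False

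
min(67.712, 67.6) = 67.6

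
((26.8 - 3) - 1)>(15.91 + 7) False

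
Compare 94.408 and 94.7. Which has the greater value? 94.7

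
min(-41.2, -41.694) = -41.694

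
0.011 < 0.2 True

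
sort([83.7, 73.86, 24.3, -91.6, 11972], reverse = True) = [11972, 83.7, 73.86, 24.3, -91.6]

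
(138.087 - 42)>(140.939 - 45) True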